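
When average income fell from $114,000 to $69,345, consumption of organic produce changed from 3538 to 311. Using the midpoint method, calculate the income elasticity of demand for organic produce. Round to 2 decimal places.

3.44

%ΔQ = (311 − 3538)/[(3538+311)/2] = -3227/1924.5 ≈ -1.6768.
%ΔM = (69,345 − 114,000)/[(114,000+69,345)/2] = -44655/91672.5 ≈ -0.4871.
E_I = %ΔQ/%ΔM ≈ 3.44.
E_I > 1: normal good (luxury).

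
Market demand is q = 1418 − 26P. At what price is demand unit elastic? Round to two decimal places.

27.27

For linear demand q = a − bP, E = −bP/(a − bP). |E| = 1 ⇒ bP = a − bP ⇒ P = a/(2b).
P = 1418/(2·26) ≈ 27.27.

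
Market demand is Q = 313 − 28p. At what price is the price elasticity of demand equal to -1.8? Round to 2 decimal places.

7.19

Set −bp/(a − bp) = −1.8 ⇒ bp = 1.8(a − bp) ⇒ bp(1+1.8) = 1.8·a.
p = 1.8·313/(28·2.8) ≈ 7.19.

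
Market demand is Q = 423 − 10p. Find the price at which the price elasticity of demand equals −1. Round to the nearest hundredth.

For linear demand Q = a − bp, E = −bp/(a − bp). |E| = 1 ⇒ bp = a − bp ⇒ p = a/(2b).
p = 423/(2·10) = 21.15.

21.15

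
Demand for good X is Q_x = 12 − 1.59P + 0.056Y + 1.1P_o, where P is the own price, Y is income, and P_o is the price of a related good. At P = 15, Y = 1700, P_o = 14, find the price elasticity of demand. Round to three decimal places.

-0.242

First evaluate Q_x: 12 − 1.59(15) + 0.056(1700) + 1.1(14) = 12 − 23.85 + 95.2 + 15.4 = 98.75.
∂Q_x/∂P = −1.59, so E_p = (−1.59)·(15/98.75) ≈ -0.242.
|E_p| < 1: demand is inelastic.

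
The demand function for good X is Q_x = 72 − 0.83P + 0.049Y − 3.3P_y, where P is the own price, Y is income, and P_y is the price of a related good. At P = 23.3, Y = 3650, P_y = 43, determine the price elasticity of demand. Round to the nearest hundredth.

-0.22

Substituting, Q_x = 72 − 0.83(23.3) + 0.049(3650) − 3.3(43) = 72 − 19.339 + 178.85 − 141.9 = 89.611.
∂Q_x/∂P = −0.83, so E_p = (−0.83)·(23.3/89.611) ≈ -0.22.
|E_p| < 1: demand is inelastic.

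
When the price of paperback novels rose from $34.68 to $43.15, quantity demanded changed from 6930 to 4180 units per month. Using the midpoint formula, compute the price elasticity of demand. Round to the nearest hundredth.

%Δq = (4180 − 6930)/[(6930 + 4180)/2] = -2750/5555 ≈ -0.4950.
%Δp = (43.15 − 34.68)/[(34.68 + 43.15)/2] = 8.47/38.915 ≈ 0.2177.
Arc elasticity E = %Δq/%Δp ≈ -0.4950/0.2177 ≈ -2.27.
|E| > 1: demand is elastic over this range.

-2.27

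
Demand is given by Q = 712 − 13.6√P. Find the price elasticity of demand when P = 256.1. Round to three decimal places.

-0.220

At P = 256.1, Q = 494.3575.
dQ/dP = −13.6/(2√P) = −13.6/(2·16.0031).
Point elasticity E = (dQ/dP)·(P/Q) = -0.4249 × 256.1/494.3575 ≈ -0.220.
|E| < 1, so demand is inelastic at this price.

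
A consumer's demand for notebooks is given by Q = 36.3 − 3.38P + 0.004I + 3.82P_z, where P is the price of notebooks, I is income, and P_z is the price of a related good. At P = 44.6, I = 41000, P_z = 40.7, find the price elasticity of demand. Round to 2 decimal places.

-0.74

At the given point, Q = 36.3 − 3.38(44.6) + 0.004(41000) + 3.82(40.7) = 36.3 − 150.748 + 164 + 155.474 = 205.026.
∂Q/∂P = −3.38, so E_p = (−3.38)·(44.6/205.026) ≈ -0.74.
|E_p| < 1: demand is inelastic.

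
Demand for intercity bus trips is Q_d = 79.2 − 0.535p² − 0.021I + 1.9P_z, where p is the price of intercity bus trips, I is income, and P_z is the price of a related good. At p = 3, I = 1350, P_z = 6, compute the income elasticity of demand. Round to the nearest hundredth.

First evaluate Q_d: 79.2 − 0.535(3)² − 0.021(1350) + 1.9(6) = 79.2 − 4.815 − 28.35 + 11.4 = 57.435.
∂Q_d/∂I = −0.021, so E_I = -0.021·(1350/57.435) ≈ -0.49.
E_I < 0: inferior good.

-0.49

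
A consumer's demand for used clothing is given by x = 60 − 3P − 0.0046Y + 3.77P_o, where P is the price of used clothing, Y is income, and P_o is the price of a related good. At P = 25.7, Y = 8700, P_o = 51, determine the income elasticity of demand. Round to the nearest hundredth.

First evaluate x: 60 − 3(25.7) − 0.0046(8700) + 3.77(51) = 60 − 77.1 − 40.02 + 192.27 = 135.15.
∂x/∂Y = −0.0046, so E_I = -0.0046·(8700/135.15) ≈ -0.30.
E_I < 0: inferior good.

-0.30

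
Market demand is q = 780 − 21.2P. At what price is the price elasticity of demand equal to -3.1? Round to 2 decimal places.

27.82

Set −bP/(a − bP) = −3.1 ⇒ bP = 3.1(a − bP) ⇒ bP(1+3.1) = 3.1·a.
P = 3.1·780/(21.2·4.1) ≈ 27.82.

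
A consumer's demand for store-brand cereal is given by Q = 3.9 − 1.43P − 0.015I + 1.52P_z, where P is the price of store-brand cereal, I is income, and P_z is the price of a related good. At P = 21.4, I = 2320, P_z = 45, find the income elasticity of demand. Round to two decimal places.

Q = 3.9 − 1.43(21.4) − 0.015(2320) + 1.52(45) = 3.9 − 30.602 − 34.8 + 68.4 = 6.898.
∂Q/∂I = −0.015, so E_I = -0.015·(2320/6.898) ≈ -5.04.
E_I < 0: inferior good.

-5.04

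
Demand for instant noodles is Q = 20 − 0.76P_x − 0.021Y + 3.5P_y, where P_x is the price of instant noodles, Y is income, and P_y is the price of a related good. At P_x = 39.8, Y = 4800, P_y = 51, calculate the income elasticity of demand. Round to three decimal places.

-1.494

Evaluating quantity at (P_x, Y, P_y) gives Q = 20 − 0.76(39.8) − 0.021(4800) + 3.5(51) = 20 − 30.248 − 100.8 + 178.5 = 67.452.
∂Q/∂Y = −0.021, so E_I = -0.021·(4800/67.452) ≈ -1.494.
E_I < 0: inferior good.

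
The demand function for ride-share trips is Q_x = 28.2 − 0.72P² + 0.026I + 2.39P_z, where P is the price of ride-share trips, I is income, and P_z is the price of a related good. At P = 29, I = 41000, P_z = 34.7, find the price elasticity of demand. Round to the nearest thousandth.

Substituting, Q_x = 28.2 − 0.72(29)² + 0.026(41000) + 2.39(34.7) = 28.2 − 605.52 + 1066 + 82.933 = 571.613.
∂Q_x/∂P = −2·0.72·P = -41.76, so E_p = -41.76·(29/571.613) ≈ -2.119.
|E_p| > 1: demand is elastic.

-2.119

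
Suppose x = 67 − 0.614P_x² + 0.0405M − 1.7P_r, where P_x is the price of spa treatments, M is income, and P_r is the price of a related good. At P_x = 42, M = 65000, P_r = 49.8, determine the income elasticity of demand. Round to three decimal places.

1.719

Evaluating quantity at (P_x, M, P_r) gives x = 67 − 0.614(42)² + 0.0405(65000) − 1.7(49.8) = 67 − 1083.096 + 2632.5 − 84.66 = 1531.744.
∂x/∂M = +0.0405, so E_I = 0.0405·(65000/1531.744) ≈ 1.719.
E_I > 1: normal good (luxury).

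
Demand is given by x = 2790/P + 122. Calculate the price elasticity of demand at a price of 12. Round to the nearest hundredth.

-0.66

At P = 12, x = 354.5.
dx/dP = −2790/P² = −19.375.
Point elasticity E = (dx/dP)·(P/x) = -19.375 × 12/354.5 ≈ -0.66.
|E| < 1, so demand is inelastic at this price.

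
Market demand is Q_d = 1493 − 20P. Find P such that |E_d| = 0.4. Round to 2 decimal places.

Set −bP/(a − bP) = −0.4 ⇒ bP = 0.4(a − bP) ⇒ bP(1+0.4) = 0.4·a.
P = 0.4·1493/(20·1.4) ≈ 21.33.

21.33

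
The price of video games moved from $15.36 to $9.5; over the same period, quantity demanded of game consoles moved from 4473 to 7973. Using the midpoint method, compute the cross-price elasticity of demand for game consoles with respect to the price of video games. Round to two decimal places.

-1.19

%ΔQ_x = (7973 − 4473)/[(4473+7973)/2] = 3500/6223 ≈ 0.5624.
%ΔP_y = (9.5 − 15.36)/[(15.36+9.5)/2] ≈ -0.4714.
E_xy = 0.5624/-0.4714 ≈ -1.19.
E_xy < 0, so game consoles and video games are complements.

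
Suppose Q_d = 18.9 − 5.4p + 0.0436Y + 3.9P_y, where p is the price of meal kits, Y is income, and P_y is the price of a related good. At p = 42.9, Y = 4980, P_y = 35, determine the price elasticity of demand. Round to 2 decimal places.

At the given point, Q_d = 18.9 − 5.4(42.9) + 0.0436(4980) + 3.9(35) = 18.9 − 231.66 + 217.128 + 136.5 = 140.868.
∂Q_d/∂p = −5.4, so E_p = (−5.4)·(42.9/140.868) ≈ -1.64.
|E_p| > 1: demand is elastic.

-1.64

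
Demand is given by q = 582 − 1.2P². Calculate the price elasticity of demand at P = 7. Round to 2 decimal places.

At P = 7, q = 523.2.
dq/dP = −2·1.2·P = −16.8.
Point elasticity E = (dq/dP)·(P/q) = -16.8 × 7/523.2 ≈ -0.22.
|E| < 1, so demand is inelastic at this price.

-0.22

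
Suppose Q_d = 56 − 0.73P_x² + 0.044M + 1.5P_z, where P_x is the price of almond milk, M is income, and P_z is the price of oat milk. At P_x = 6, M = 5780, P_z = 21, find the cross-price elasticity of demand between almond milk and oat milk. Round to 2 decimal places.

First evaluate Q_d: 56 − 0.73(6)² + 0.044(5780) + 1.5(21) = 56 − 26.28 + 254.32 + 31.5 = 315.54.
∂Q_d/∂P_z = +1.5, so E_xy = 1.5·(21/315.54) ≈ 0.10.
E_xy > 0: the goods are substitutes.

0.10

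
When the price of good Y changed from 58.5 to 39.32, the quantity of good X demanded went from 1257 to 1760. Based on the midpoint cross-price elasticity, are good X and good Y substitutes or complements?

complements

%ΔQ_x = (1760 − 1257)/[(1257+1760)/2] = 503/1508.5 ≈ 0.3334.
%ΔP_y = (39.32 − 58.5)/[(58.5+39.32)/2] ≈ -0.3921.
E_xy = 0.3334/-0.3921 ≈ -0.850.
E_xy < 0, so the goods are complements.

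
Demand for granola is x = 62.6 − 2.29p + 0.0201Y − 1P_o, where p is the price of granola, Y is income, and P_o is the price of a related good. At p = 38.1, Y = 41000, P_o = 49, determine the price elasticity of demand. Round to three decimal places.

-0.116

x = 62.6 − 2.29(38.1) + 0.0201(41000) − 1(49) = 62.6 − 87.249 + 824.1 − 49 = 750.451.
∂x/∂p = −2.29, so E_p = (−2.29)·(38.1/750.451) ≈ -0.116.
|E_p| < 1: demand is inelastic.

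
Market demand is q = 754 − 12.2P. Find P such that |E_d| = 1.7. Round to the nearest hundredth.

38.91

Set −bP/(a − bP) = −1.7 ⇒ bP = 1.7(a − bP) ⇒ bP(1+1.7) = 1.7·a.
P = 1.7·754/(12.2·2.7) ≈ 38.91.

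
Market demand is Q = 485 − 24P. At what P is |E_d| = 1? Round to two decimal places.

For linear demand Q = a − bP, E = −bP/(a − bP). |E| = 1 ⇒ bP = a − bP ⇒ P = a/(2b).
P = 485/(2·24) ≈ 10.10.

10.10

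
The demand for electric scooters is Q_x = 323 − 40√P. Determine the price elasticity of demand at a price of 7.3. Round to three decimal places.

-0.251

At P = 7.3, Q_x = 214.926.
dQ_x/dP = −40/(2√P) = −40/(2·2.7019).
Point elasticity E = (dQ_x/dP)·(P/Q_x) = -7.4023 × 7.3/214.926 ≈ -0.251.
|E| < 1, so demand is inelastic at this price.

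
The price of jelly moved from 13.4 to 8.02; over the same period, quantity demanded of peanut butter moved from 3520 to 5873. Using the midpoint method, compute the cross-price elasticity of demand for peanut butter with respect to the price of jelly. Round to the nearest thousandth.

-0.997

%ΔQ_x = (5873 − 3520)/[(3520+5873)/2] = 2353/4696.5 ≈ 0.5010.
%ΔP_y = (8.02 − 13.4)/[(13.4+8.02)/2] ≈ -0.5023.
E_xy = 0.5010/-0.5023 ≈ -0.997.
E_xy < 0, so peanut butter and jelly are complements.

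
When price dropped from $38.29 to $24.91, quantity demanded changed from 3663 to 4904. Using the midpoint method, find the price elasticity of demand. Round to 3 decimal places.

-0.684

%ΔQ = (4904 − 3663)/[(3663 + 4904)/2] = 1241/4283.5 ≈ 0.2897.
%Δp = (24.91 − 38.29)/[(38.29 + 24.91)/2] = -13.38/31.6 ≈ -0.4234.
Arc elasticity E = %ΔQ/%Δp ≈ 0.2897/-0.4234 ≈ -0.684.
|E| < 1: demand is inelastic over this range.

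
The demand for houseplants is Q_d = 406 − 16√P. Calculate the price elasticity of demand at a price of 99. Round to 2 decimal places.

-0.32

At P = 99, Q_d = 246.802.
dQ_d/dP = −16/(2√P) = −16/(2·9.9499).
Point elasticity E = (dQ_d/dP)·(P/Q_d) = -0.804 × 99/246.802 ≈ -0.32.
|E| < 1, so demand is inelastic at this price.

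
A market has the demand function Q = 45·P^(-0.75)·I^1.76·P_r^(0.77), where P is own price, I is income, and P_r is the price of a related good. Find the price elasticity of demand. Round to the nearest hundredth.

-0.75

For a Cobb–Douglas (constant-elasticity) form Q = A·P^α·…, the elasticity with respect to P equals the exponent α at every point.
Here the exponent on P is -0.75, so the price elasticity of demand is -0.75.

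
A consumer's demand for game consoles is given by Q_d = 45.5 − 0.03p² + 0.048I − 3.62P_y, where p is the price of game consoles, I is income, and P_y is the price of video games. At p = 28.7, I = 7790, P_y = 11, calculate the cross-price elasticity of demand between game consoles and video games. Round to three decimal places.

-0.112

At the given point, Q_d = 45.5 − 0.03(28.7)² + 0.048(7790) − 3.62(11) = 45.5 − 24.7107 + 373.92 − 39.82 = 354.8893.
∂Q_d/∂P_y = −3.62, so E_xy = -3.62·(11/354.8893) ≈ -0.112.
E_xy < 0: the goods are complements.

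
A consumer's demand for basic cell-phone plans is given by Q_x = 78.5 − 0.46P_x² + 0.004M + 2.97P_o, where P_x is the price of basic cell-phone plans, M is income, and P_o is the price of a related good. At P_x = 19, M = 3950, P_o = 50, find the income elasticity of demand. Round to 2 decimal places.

0.21

Q_x = 78.5 − 0.46(19)² + 0.004(3950) + 2.97(50) = 78.5 − 166.06 + 15.8 + 148.5 = 76.74.
∂Q_x/∂M = +0.004, so E_I = 0.004·(3950/76.74) ≈ 0.21.
E_I ∈ (0,1): normal good (necessity).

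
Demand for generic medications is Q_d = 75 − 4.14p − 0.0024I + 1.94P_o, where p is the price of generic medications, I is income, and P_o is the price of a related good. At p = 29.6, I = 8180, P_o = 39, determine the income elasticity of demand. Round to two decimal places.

-2.31

Evaluating quantity at (p, I, P_o) gives Q_d = 75 − 4.14(29.6) − 0.0024(8180) + 1.94(39) = 75 − 122.544 − 19.632 + 75.66 = 8.484.
∂Q_d/∂I = −0.0024, so E_I = -0.0024·(8180/8.484) ≈ -2.31.
E_I < 0: inferior good.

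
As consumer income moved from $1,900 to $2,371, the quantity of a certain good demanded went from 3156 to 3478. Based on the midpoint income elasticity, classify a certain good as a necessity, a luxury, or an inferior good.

necessity

%ΔQ = (3478 − 3156)/[(3156+3478)/2] = 322/3317 ≈ 0.0971.
%ΔY = (2,371 − 1,900)/[(1,900+2,371)/2] = 471/2135.5 ≈ 0.2206.
E_I = %ΔQ/%ΔY ≈ 0.440.
E_I ∈ (0,1): normal good (necessity).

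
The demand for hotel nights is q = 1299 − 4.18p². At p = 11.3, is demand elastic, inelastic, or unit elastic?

elastic

At p = 11.3, q = 765.2558.
dq/dp = −2·4.18·p = −94.468.
Point elasticity E = (dq/dp)·(p/q) = -94.468 × 11.3/765.2558 ≈ -1.395.
|E| ≈ 1.395 > 1, so demand is elastic.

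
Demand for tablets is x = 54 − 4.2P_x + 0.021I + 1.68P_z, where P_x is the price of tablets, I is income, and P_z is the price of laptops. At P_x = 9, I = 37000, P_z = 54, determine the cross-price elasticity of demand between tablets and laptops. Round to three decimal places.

x = 54 − 4.2(9) + 0.021(37000) + 1.68(54) = 54 − 37.8 + 777 + 90.72 = 883.92.
∂x/∂P_z = +1.68, so E_xy = 1.68·(54/883.92) ≈ 0.103.
E_xy > 0: the goods are substitutes.

0.103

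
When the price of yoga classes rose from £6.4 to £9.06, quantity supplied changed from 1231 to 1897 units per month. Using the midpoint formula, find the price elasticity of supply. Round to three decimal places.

%ΔQ = (1897 − 1231)/[(1231 + 1897)/2] = 666/1564 ≈ 0.4258.
%Δp = (9.06 − 6.4)/[(6.4 + 9.06)/2] = 2.66/7.73 ≈ 0.3441.
Arc elasticity E = %ΔQ/%Δp ≈ 0.4258/0.3441 ≈ 1.237.
|E| > 1: supply is elastic over this range.

1.237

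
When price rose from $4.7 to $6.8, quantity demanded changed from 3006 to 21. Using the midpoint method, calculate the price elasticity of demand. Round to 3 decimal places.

-5.400

%Δq = (21 − 3006)/[(3006 + 21)/2] = -2985/1513.5 ≈ -1.9722.
%ΔP = (6.8 − 4.7)/[(4.7 + 6.8)/2] = 2.1/5.75 ≈ 0.3652.
Arc elasticity E = %Δq/%ΔP ≈ -1.9722/0.3652 ≈ -5.400.
|E| > 1: demand is elastic over this range.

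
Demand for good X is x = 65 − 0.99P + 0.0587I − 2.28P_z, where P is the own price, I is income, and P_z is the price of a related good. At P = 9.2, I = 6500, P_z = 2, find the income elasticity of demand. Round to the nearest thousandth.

0.881

First evaluate x: 65 − 0.99(9.2) + 0.0587(6500) − 2.28(2) = 65 − 9.108 + 381.55 − 4.56 = 432.882.
∂x/∂I = +0.0587, so E_I = 0.0587·(6500/432.882) ≈ 0.881.
E_I ∈ (0,1): normal good (necessity).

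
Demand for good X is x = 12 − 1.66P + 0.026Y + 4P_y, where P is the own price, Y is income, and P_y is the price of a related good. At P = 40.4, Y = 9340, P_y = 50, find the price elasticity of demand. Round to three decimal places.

-0.173

First evaluate x: 12 − 1.66(40.4) + 0.026(9340) + 4(50) = 12 − 67.064 + 242.84 + 200 = 387.776.
∂x/∂P = −1.66, so E_p = (−1.66)·(40.4/387.776) ≈ -0.173.
|E_p| < 1: demand is inelastic.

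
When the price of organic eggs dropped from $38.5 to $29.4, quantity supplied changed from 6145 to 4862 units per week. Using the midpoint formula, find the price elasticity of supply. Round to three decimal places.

%Δq = (4862 − 6145)/[(6145 + 4862)/2] = -1283/5503.5 ≈ -0.2331.
%Δp = (29.4 − 38.5)/[(38.5 + 29.4)/2] = -9.1/33.95 ≈ -0.2680.
Arc elasticity E = %Δq/%Δp ≈ -0.2331/-0.2680 ≈ 0.870.
|E| < 1: supply is inelastic over this range.

0.870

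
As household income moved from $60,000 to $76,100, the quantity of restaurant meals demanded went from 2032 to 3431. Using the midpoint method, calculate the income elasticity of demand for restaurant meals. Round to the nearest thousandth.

%ΔQ = (3431 − 2032)/[(2032+3431)/2] = 1399/2731.5 ≈ 0.5122.
%ΔI = (76,100 − 60,000)/[(60,000+76,100)/2] = 16100/68050 ≈ 0.2366.
E_I = %ΔQ/%ΔI ≈ 2.165.
E_I > 1: normal good (luxury).

2.165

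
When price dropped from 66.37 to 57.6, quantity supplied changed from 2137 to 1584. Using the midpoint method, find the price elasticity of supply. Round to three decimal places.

2.101

%Δq = (1584 − 2137)/[(2137 + 1584)/2] = -553/1860.5 ≈ -0.2972.
%ΔP = (57.6 − 66.37)/[(66.37 + 57.6)/2] = -8.77/61.985 ≈ -0.1415.
Arc elasticity E = %Δq/%ΔP ≈ -0.2972/-0.1415 ≈ 2.101.
|E| > 1: supply is elastic over this range.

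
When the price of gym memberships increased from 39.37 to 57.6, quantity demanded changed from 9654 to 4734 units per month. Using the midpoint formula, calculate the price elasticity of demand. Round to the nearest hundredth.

%ΔQ = (4734 − 9654)/[(9654 + 4734)/2] = -4920/7194 ≈ -0.6839.
%ΔP = (57.6 − 39.37)/[(39.37 + 57.6)/2] = 18.23/48.485 ≈ 0.3760.
Arc elasticity E = %ΔQ/%ΔP ≈ -0.6839/0.3760 ≈ -1.82.
|E| > 1: demand is elastic over this range.

-1.82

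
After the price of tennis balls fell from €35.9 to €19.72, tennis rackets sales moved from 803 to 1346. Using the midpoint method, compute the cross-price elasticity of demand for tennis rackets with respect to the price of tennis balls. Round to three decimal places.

%ΔQ_x = (1346 − 803)/[(803+1346)/2] = 543/1074.5 ≈ 0.5054.
%ΔP_y = (19.72 − 35.9)/[(35.9+19.72)/2] ≈ -0.5818.
E_xy = 0.5054/-0.5818 ≈ -0.869.
E_xy < 0, so tennis rackets and tennis balls are complements.

-0.869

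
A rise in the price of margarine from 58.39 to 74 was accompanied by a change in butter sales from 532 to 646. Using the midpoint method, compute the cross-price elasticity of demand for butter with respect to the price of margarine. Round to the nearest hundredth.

%ΔQ_x = (646 − 532)/[(532+646)/2] = 114/589 ≈ 0.1935.
%ΔP_y = (74 − 58.39)/[(58.39+74)/2] ≈ 0.2358.
E_xy = 0.1935/0.2358 ≈ 0.82.
E_xy > 0, so butter and margarine are substitutes.

0.82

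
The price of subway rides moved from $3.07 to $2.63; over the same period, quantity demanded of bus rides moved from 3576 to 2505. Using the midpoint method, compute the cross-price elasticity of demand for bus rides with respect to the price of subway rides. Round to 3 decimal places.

%ΔQ_x = (2505 − 3576)/[(3576+2505)/2] = -1071/3040.5 ≈ -0.3522.
%ΔP_y = (2.63 − 3.07)/[(3.07+2.63)/2] ≈ -0.1544.
E_xy = -0.3522/-0.1544 ≈ 2.282.
E_xy > 0, so bus rides and subway rides are substitutes.

2.282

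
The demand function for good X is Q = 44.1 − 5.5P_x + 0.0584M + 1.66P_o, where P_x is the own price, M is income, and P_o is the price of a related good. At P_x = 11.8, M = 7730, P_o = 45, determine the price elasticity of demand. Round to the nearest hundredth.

-0.13

First evaluate Q: 44.1 − 5.5(11.8) + 0.0584(7730) + 1.66(45) = 44.1 − 64.9 + 451.432 + 74.7 = 505.332.
∂Q/∂P_x = −5.5, so E_p = (−5.5)·(11.8/505.332) ≈ -0.13.
|E_p| < 1: demand is inelastic.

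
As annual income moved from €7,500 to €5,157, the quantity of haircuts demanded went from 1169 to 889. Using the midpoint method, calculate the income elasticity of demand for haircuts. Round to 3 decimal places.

0.735

%ΔQ = (889 − 1169)/[(1169+889)/2] = -280/1029 ≈ -0.2721.
%ΔY = (5,157 − 7,500)/[(7,500+5,157)/2] = -2343/6328.5 ≈ -0.3702.
E_I = %ΔQ/%ΔY ≈ 0.735.
E_I ∈ (0,1): normal good (necessity).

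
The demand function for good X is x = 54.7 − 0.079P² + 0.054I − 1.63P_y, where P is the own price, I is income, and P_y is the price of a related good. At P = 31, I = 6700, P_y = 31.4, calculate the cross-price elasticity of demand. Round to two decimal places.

-0.18

First evaluate x: 54.7 − 0.079(31)² + 0.054(6700) − 1.63(31.4) = 54.7 − 75.919 + 361.8 − 51.182 = 289.399.
∂x/∂P_y = −1.63, so E_xy = -1.63·(31.4/289.399) ≈ -0.18.
E_xy < 0: the goods are complements.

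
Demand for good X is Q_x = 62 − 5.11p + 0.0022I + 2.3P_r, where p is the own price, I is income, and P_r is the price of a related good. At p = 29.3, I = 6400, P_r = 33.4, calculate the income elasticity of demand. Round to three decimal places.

At the given point, Q_x = 62 − 5.11(29.3) + 0.0022(6400) + 2.3(33.4) = 62 − 149.723 + 14.08 + 76.82 = 3.177.
∂Q_x/∂I = +0.0022, so E_I = 0.0022·(6400/3.177) ≈ 4.432.
E_I > 1: normal good (luxury).

4.432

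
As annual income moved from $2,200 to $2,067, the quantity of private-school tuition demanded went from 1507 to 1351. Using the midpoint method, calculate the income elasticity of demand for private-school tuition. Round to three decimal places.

%ΔQ = (1351 − 1507)/[(1507+1351)/2] = -156/1429 ≈ -0.1092.
%ΔI = (2,067 − 2,200)/[(2,200+2,067)/2] = -133/2133.5 ≈ -0.0623.
E_I = %ΔQ/%ΔI ≈ 1.751.
E_I > 1: normal good (luxury).

1.751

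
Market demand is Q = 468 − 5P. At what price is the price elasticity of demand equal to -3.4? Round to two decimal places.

72.33

Set −bP/(a − bP) = −3.4 ⇒ bP = 3.4(a − bP) ⇒ bP(1+3.4) = 3.4·a.
P = 3.4·468/(5·4.4) ≈ 72.33.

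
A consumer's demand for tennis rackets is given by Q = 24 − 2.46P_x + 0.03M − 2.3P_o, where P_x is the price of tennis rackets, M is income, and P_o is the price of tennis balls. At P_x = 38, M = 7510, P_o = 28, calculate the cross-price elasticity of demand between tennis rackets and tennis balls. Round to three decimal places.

-0.704

At the given point, Q = 24 − 2.46(38) + 0.03(7510) − 2.3(28) = 24 − 93.48 + 225.3 − 64.4 = 91.42.
∂Q/∂P_o = −2.3, so E_xy = -2.3·(28/91.42) ≈ -0.704.
E_xy < 0: the goods are complements.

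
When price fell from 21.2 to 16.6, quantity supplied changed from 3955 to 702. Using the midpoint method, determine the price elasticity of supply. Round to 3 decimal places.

5.740

%Δq = (702 − 3955)/[(3955 + 702)/2] = -3253/2328.5 ≈ -1.3970.
%ΔP = (16.6 − 21.2)/[(21.2 + 16.6)/2] = -4.6/18.9 ≈ -0.2434.
Arc elasticity E = %Δq/%ΔP ≈ -1.3970/-0.2434 ≈ 5.740.
|E| > 1: supply is elastic over this range.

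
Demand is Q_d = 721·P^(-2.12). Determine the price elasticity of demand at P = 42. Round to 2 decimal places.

For a Cobb–Douglas (constant-elasticity) form Q_d = A·P^α·…, the elasticity with respect to P equals the exponent α at every point.
Here the exponent on P is -2.12, so the price elasticity of demand is -2.12.

-2.12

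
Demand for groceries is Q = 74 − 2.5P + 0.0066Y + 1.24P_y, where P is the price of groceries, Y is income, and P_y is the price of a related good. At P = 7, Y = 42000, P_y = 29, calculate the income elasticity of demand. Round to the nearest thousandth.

0.750

Q = 74 − 2.5(7) + 0.0066(42000) + 1.24(29) = 74 − 17.5 + 277.2 + 35.96 = 369.66.
∂Q/∂Y = +0.0066, so E_I = 0.0066·(42000/369.66) ≈ 0.750.
E_I ∈ (0,1): normal good (necessity).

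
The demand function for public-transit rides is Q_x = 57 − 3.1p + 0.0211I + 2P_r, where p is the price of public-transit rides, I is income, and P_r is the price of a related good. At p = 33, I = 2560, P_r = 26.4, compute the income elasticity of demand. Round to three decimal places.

At the given point, Q_x = 57 − 3.1(33) + 0.0211(2560) + 2(26.4) = 57 − 102.3 + 54.016 + 52.8 = 61.516.
∂Q_x/∂I = +0.0211, so E_I = 0.0211·(2560/61.516) ≈ 0.878.
E_I ∈ (0,1): normal good (necessity).

0.878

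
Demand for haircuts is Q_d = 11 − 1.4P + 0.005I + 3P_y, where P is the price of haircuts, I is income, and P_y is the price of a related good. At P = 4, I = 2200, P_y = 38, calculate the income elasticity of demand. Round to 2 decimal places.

Evaluating quantity at (P, I, P_y) gives Q_d = 11 − 1.4(4) + 0.005(2200) + 3(38) = 11 − 5.6 + 11 + 114 = 130.4.
∂Q_d/∂I = +0.005, so E_I = 0.005·(2200/130.4) ≈ 0.08.
E_I ∈ (0,1): normal good (necessity).

0.08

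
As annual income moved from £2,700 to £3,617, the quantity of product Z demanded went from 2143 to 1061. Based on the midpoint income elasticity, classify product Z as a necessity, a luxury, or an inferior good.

inferior

%ΔQ = (1061 − 2143)/[(2143+1061)/2] = -1082/1602 ≈ -0.6754.
%ΔI = (3,617 − 2,700)/[(2,700+3,617)/2] = 917/3158.5 ≈ 0.2903.
E_I = %ΔQ/%ΔI ≈ -2.326.
E_I < 0: inferior good.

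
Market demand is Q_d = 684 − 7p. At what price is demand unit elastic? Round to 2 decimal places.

48.86

For linear demand Q_d = a − bp, E = −bp/(a − bp). |E| = 1 ⇒ bp = a − bp ⇒ p = a/(2b).
p = 684/(2·7) ≈ 48.86.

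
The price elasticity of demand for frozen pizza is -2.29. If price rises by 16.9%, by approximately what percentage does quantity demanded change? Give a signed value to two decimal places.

-38.70

%ΔQ ≈ E × %ΔP = (-2.29) × (16.9%) ≈ -38.70%.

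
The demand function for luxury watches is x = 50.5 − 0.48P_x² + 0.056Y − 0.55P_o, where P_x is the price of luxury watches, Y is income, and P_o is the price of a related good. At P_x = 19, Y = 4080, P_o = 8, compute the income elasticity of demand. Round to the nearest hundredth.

x = 50.5 − 0.48(19)² + 0.056(4080) − 0.55(8) = 50.5 − 173.28 + 228.48 − 4.4 = 101.3.
∂x/∂Y = +0.056, so E_I = 0.056·(4080/101.3) ≈ 2.26.
E_I > 1: normal good (luxury).

2.26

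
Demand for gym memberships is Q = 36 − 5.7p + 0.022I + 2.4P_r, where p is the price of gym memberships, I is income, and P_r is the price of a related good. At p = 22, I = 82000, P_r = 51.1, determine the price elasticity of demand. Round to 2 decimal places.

At the given point, Q = 36 − 5.7(22) + 0.022(82000) + 2.4(51.1) = 36 − 125.4 + 1804 + 122.64 = 1837.24.
∂Q/∂p = −5.7, so E_p = (−5.7)·(22/1837.24) ≈ -0.07.
|E_p| < 1: demand is inelastic.

-0.07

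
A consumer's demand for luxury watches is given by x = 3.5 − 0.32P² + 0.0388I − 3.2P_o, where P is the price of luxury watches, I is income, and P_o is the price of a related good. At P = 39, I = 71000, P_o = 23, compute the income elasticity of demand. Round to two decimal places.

Evaluating quantity at (P, I, P_o) gives x = 3.5 − 0.32(39)² + 0.0388(71000) − 3.2(23) = 3.5 − 486.72 + 2754.8 − 73.6 = 2197.98.
∂x/∂I = +0.0388, so E_I = 0.0388·(71000/2197.98) ≈ 1.25.
E_I > 1: normal good (luxury).

1.25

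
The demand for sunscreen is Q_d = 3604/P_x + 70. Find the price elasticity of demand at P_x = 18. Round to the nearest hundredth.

-0.74

At P_x = 18, Q_d = 270.2222.
dQ_d/dP_x = −3604/P_x² = −11.1235.
Point elasticity E = (dQ_d/dP_x)·(P_x/Q_d) = -11.1235 × 18/270.2222 ≈ -0.74.
|E| < 1, so demand is inelastic at this price.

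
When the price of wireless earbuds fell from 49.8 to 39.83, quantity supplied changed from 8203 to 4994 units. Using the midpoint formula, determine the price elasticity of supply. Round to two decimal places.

2.19

%ΔQ = (4994 − 8203)/[(8203 + 4994)/2] = -3209/6598.5 ≈ -0.4863.
%ΔP = (39.83 − 49.8)/[(49.8 + 39.83)/2] = -9.97/44.815 ≈ -0.2225.
Arc elasticity E = %ΔQ/%ΔP ≈ -0.4863/-0.2225 ≈ 2.19.
|E| > 1: supply is elastic over this range.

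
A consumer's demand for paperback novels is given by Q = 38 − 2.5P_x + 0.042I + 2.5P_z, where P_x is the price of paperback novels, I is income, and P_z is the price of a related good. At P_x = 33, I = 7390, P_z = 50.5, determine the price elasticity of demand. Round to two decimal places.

-0.21

First evaluate Q: 38 − 2.5(33) + 0.042(7390) + 2.5(50.5) = 38 − 82.5 + 310.38 + 126.25 = 392.13.
∂Q/∂P_x = −2.5, so E_p = (−2.5)·(33/392.13) ≈ -0.21.
|E_p| < 1: demand is inelastic.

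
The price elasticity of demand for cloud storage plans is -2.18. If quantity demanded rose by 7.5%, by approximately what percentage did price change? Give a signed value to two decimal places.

%ΔQ ≈ E × %ΔP ⇒ %ΔP = %ΔQ / E = (7.5%)/(-2.18) ≈ -3.44%.

-3.44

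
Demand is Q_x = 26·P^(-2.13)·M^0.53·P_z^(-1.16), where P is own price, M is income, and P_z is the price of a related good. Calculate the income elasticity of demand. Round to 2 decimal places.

0.53

For a Cobb–Douglas (constant-elasticity) form Q_x = A·M^α·…, the elasticity with respect to M equals the exponent α at every point.
Here the exponent on M is 0.53, so the income elasticity of demand is 0.53.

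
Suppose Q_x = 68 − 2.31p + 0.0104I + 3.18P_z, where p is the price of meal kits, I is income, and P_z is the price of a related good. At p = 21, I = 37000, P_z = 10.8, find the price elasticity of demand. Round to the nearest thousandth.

Evaluating quantity at (p, I, P_z) gives Q_x = 68 − 2.31(21) + 0.0104(37000) + 3.18(10.8) = 68 − 48.51 + 384.8 + 34.344 = 438.634.
∂Q_x/∂p = −2.31, so E_p = (−2.31)·(21/438.634) ≈ -0.111.
|E_p| < 1: demand is inelastic.

-0.111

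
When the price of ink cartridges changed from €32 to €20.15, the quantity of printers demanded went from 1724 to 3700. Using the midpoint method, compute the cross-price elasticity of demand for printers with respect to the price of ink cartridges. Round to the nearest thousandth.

-1.603

%ΔQ_x = (3700 − 1724)/[(1724+3700)/2] = 1976/2712 ≈ 0.7286.
%ΔP_y = (20.15 − 32)/[(32+20.15)/2] ≈ -0.4545.
E_xy = 0.7286/-0.4545 ≈ -1.603.
E_xy < 0, so printers and ink cartridges are complements.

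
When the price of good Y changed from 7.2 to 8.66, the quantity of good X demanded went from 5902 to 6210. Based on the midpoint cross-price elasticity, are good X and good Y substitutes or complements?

substitutes

%ΔQ_x = (6210 − 5902)/[(5902+6210)/2] = 308/6056 ≈ 0.0509.
%ΔP_y = (8.66 − 7.2)/[(7.2+8.66)/2] ≈ 0.1841.
E_xy = 0.0509/0.1841 ≈ 0.276.
E_xy > 0, so the goods are substitutes.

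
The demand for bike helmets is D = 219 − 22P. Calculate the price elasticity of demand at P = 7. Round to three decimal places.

-2.369

At P = 7, D = 65.
dD/dP = −22.
Point elasticity E = (dD/dP)·(P/D) = -22 × 7/65 ≈ -2.369.
|E| > 1, so demand is elastic at this price.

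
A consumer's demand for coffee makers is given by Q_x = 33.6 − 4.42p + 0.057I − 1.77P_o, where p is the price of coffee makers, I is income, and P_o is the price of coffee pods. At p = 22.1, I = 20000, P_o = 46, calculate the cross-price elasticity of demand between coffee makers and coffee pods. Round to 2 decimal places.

-0.08

Q_x = 33.6 − 4.42(22.1) + 0.057(20000) − 1.77(46) = 33.6 − 97.682 + 1140 − 81.42 = 994.498.
∂Q_x/∂P_o = −1.77, so E_xy = -1.77·(46/994.498) ≈ -0.08.
E_xy < 0: the goods are complements.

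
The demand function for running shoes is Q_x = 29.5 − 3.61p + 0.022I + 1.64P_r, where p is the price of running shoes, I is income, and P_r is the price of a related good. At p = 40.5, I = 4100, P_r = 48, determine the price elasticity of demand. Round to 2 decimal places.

-2.80

Q_x = 29.5 − 3.61(40.5) + 0.022(4100) + 1.64(48) = 29.5 − 146.205 + 90.2 + 78.72 = 52.215.
∂Q_x/∂p = −3.61, so E_p = (−3.61)·(40.5/52.215) ≈ -2.80.
|E_p| > 1: demand is elastic.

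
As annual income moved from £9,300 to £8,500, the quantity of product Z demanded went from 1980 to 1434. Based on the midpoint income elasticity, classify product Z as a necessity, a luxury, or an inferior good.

%ΔQ = (1434 − 1980)/[(1980+1434)/2] = -546/1707 ≈ -0.3199.
%ΔI = (8,500 − 9,300)/[(9,300+8,500)/2] = -800/8900 ≈ -0.0899.
E_I = %ΔQ/%ΔI ≈ 3.558.
E_I > 1: normal good (luxury).

luxury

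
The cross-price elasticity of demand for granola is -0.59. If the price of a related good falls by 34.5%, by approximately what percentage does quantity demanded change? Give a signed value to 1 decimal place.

20.4

%ΔQ ≈ E × %ΔP_y = (-0.59) × (-34.5%) ≈ 20.4%.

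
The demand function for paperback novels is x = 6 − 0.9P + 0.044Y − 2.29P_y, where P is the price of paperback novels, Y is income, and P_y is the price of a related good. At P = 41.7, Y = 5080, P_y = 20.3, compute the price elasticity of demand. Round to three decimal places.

Evaluating quantity at (P, Y, P_y) gives x = 6 − 0.9(41.7) + 0.044(5080) − 2.29(20.3) = 6 − 37.53 + 223.52 − 46.487 = 145.503.
∂x/∂P = −0.9, so E_p = (−0.9)·(41.7/145.503) ≈ -0.258.
|E_p| < 1: demand is inelastic.

-0.258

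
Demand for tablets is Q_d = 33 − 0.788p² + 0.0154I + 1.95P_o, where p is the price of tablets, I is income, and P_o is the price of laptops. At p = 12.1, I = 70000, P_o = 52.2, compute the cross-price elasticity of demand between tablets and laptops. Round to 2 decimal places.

Substituting, Q_d = 33 − 0.788(12.1)² + 0.0154(70000) + 1.95(52.2) = 33 − 115.3711 + 1078 + 101.79 = 1097.4189.
∂Q_d/∂P_o = +1.95, so E_xy = 1.95·(52.2/1097.4189) ≈ 0.09.
E_xy > 0: the goods are substitutes.

0.09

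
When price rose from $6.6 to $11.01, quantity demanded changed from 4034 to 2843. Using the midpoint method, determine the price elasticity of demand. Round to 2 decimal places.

%Δq = (2843 − 4034)/[(4034 + 2843)/2] = -1191/3438.5 ≈ -0.3464.
%Δp = (11.01 − 6.6)/[(6.6 + 11.01)/2] = 4.41/8.805 ≈ 0.5009.
Arc elasticity E = %Δq/%Δp ≈ -0.3464/0.5009 ≈ -0.69.
|E| < 1: demand is inelastic over this range.

-0.69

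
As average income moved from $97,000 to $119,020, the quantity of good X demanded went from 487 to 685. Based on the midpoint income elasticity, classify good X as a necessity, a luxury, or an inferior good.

luxury

%ΔQ = (685 − 487)/[(487+685)/2] = 198/586 ≈ 0.3379.
%ΔI = (119,020 − 97,000)/[(97,000+119,020)/2] = 22020/108010 ≈ 0.2039.
E_I = %ΔQ/%ΔI ≈ 1.657.
E_I > 1: normal good (luxury).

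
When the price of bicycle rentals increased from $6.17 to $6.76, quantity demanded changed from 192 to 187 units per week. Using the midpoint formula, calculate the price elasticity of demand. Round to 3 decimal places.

%Δq = (187 − 192)/[(192 + 187)/2] = -5/189.5 ≈ -0.0264.
%ΔP = (6.76 − 6.17)/[(6.17 + 6.76)/2] = 0.59/6.465 ≈ 0.0913.
Arc elasticity E = %Δq/%ΔP ≈ -0.0264/0.0913 ≈ -0.289.
|E| < 1: demand is inelastic over this range.

-0.289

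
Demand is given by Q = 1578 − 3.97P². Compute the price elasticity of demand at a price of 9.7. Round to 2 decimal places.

-0.62

At P = 9.7, Q = 1204.4627.
dQ/dP = −2·3.97·P = −77.018.
Point elasticity E = (dQ/dP)·(P/Q) = -77.018 × 9.7/1204.4627 ≈ -0.62.
|E| < 1, so demand is inelastic at this price.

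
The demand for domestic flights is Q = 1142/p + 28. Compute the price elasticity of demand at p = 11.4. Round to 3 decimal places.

-0.782

At p = 11.4, Q = 128.1754.
dQ/dp = −1142/p² = −8.7873.
Point elasticity E = (dQ/dp)·(p/Q) = -8.7873 × 11.4/128.1754 ≈ -0.782.
|E| < 1, so demand is inelastic at this price.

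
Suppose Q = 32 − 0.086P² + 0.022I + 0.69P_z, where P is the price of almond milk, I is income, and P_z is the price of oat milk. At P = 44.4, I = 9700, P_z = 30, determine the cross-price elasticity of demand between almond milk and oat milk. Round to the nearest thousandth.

0.214

Evaluating quantity at (P, I, P_z) gives Q = 32 − 0.086(44.4)² + 0.022(9700) + 0.69(30) = 32 − 169.537 + 213.4 + 20.7 = 96.563.
∂Q/∂P_z = +0.69, so E_xy = 0.69·(30/96.563) ≈ 0.214.
E_xy > 0: the goods are substitutes.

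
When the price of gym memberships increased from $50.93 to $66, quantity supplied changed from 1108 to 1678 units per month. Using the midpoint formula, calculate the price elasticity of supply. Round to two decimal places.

1.59

%Δq = (1678 − 1108)/[(1108 + 1678)/2] = 570/1393 ≈ 0.4092.
%ΔP = (66 − 50.93)/[(50.93 + 66)/2] = 15.07/58.465 ≈ 0.2578.
Arc elasticity E = %Δq/%ΔP ≈ 0.4092/0.2578 ≈ 1.59.
|E| > 1: supply is elastic over this range.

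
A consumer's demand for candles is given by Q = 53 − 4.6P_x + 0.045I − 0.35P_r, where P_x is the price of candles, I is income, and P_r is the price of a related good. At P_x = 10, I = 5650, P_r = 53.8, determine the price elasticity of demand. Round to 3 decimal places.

-0.190

Q = 53 − 4.6(10) + 0.045(5650) − 0.35(53.8) = 53 − 46 + 254.25 − 18.83 = 242.42.
∂Q/∂P_x = −4.6, so E_p = (−4.6)·(10/242.42) ≈ -0.190.
|E_p| < 1: demand is inelastic.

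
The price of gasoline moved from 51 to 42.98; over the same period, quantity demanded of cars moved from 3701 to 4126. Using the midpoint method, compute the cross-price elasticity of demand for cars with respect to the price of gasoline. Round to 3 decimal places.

%ΔQ_x = (4126 − 3701)/[(3701+4126)/2] = 425/3913.5 ≈ 0.1086.
%ΔP_y = (42.98 − 51)/[(51+42.98)/2] ≈ -0.1707.
E_xy = 0.1086/-0.1707 ≈ -0.636.
E_xy < 0, so cars and gasoline are complements.

-0.636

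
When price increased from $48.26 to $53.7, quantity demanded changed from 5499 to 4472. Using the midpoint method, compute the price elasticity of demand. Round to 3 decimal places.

%ΔQ = (4472 − 5499)/[(5499 + 4472)/2] = -1027/4985.5 ≈ -0.2060.
%ΔP = (53.7 − 48.26)/[(48.26 + 53.7)/2] = 5.44/50.98 ≈ 0.1067.
Arc elasticity E = %ΔQ/%ΔP ≈ -0.2060/0.1067 ≈ -1.930.
|E| > 1: demand is elastic over this range.

-1.930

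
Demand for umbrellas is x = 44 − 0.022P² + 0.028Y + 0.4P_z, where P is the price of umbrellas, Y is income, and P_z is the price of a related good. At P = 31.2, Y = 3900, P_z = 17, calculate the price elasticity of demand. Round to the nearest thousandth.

-0.309

At the given point, x = 44 − 0.022(31.2)² + 0.028(3900) + 0.4(17) = 44 − 21.4157 + 109.2 + 6.8 = 138.5843.
∂x/∂P = −2·0.022·P = -1.3728, so E_p = -1.3728·(31.2/138.5843) ≈ -0.309.
|E_p| < 1: demand is inelastic.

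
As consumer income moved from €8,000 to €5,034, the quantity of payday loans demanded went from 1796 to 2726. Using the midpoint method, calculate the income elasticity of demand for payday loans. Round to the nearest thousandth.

-0.904

%ΔQ = (2726 − 1796)/[(1796+2726)/2] = 930/2261 ≈ 0.4113.
%ΔY = (5,034 − 8,000)/[(8,000+5,034)/2] = -2966/6517 ≈ -0.4551.
E_I = %ΔQ/%ΔY ≈ -0.904.
E_I < 0: inferior good.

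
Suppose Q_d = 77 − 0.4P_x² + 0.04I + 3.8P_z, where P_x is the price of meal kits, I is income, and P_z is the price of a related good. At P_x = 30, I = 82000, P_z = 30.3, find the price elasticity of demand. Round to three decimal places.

First evaluate Q_d: 77 − 0.4(30)² + 0.04(82000) + 3.8(30.3) = 77 − 360 + 3280 + 115.14 = 3112.14.
∂Q_d/∂P_x = −2·0.4·P_x = -24, so E_p = -24·(30/3112.14) ≈ -0.231.
|E_p| < 1: demand is inelastic.

-0.231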